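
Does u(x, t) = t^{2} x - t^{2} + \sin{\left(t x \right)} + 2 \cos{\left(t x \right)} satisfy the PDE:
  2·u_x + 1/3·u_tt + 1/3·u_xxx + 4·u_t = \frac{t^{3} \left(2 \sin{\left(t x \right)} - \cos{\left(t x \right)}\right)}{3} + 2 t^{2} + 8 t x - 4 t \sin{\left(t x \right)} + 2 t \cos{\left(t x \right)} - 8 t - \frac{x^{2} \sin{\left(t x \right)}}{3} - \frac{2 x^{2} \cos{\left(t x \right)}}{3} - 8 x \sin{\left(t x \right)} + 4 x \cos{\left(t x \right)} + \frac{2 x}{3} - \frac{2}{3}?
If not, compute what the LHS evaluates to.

Evaluate each term of the left-hand side for u = t^{2} x - t^{2} + \sin{\left(t x \right)} + 2 \cos{\left(t x \right)}.
Derivatives:
  u_x = t^{2} - 2 t \sin{\left(t x \right)} + t \cos{\left(t x \right)}
  u_tt = - x^{2} \sin{\left(t x \right)} - 2 x^{2} \cos{\left(t x \right)} + 2 x - 2
  u_xxx = 2 t^{3} \sin{\left(t x \right)} - t^{3} \cos{\left(t x \right)}
  u_t = 2 t x - 2 t - 2 x \sin{\left(t x \right)} + x \cos{\left(t x \right)}
Terms:
  2·u_x = 2 t \left(t - 2 \sin{\left(t x \right)} + \cos{\left(t x \right)}\right)
  1/3·u_tt = - \frac{x^{2} \sin{\left(t x \right)}}{3} - \frac{2 x^{2} \cos{\left(t x \right)}}{3} + \frac{2 x}{3} - \frac{2}{3}
  1/3·u_xxx = \frac{t^{3} \left(2 \sin{\left(t x \right)} - \cos{\left(t x \right)}\right)}{3}
  4·u_t = 8 t x - 8 t - 8 x \sin{\left(t x \right)} + 4 x \cos{\left(t x \right)}
Sum: LHS = \frac{t^{3} \left(2 \sin{\left(t x \right)} - \cos{\left(t x \right)}\right)}{3} + 2 t^{2} + 8 t x - 4 t \sin{\left(t x \right)} + 2 t \cos{\left(t x \right)} - 8 t - \frac{x^{2} \sin{\left(t x \right)}}{3} - \frac{2 x^{2} \cos{\left(t x \right)}}{3} - 8 x \sin{\left(t x \right)} + 4 x \cos{\left(t x \right)} + \frac{2 x}{3} - \frac{2}{3}
This is exactly the given right-hand side, so u is a solution.

Answer: Yes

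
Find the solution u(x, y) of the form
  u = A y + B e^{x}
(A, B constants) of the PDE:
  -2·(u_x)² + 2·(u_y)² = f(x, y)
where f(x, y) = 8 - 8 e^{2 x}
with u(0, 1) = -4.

Substitute the ansatz u = A y + B e^{x} into the left-hand side.
Derivatives of the ansatz:
  u_x = B e^{x}
  u_y = A
Term by term:
  -2·(u_x)² = - 2 B^{2} e^{2 x}
  2·(u_y)² = 2 A^{2}
So the left-hand side equals
  2 A^{2} - 2 B^{2} e^{2 x}
This must equal f(x, y) = 8 - 8 e^{2 x} identically.
Matching coefficients of the independent functions:
  [constant term]:  2 A^{2} = 8
  [e^{2 x}]:  - 2 B^{2} = -8
These equations allow (A, B) = (-2, -2) or (-2, 2) or (2, -2) or (2, 2).
Impose the point condition(s):
  u(0, 1) = -4  ⟹  A + B = -4
Only A = -2, B = -2 satisfies everything.
Hence u(x, y) = - 2 y - 2 e^{x}.

Answer: u(x, y) = - 2 y - 2 e^{x}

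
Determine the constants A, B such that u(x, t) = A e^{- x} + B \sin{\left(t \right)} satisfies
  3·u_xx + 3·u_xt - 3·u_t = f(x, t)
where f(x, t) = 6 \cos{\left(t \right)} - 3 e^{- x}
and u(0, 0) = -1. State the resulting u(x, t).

Answer: u(x, t) = - 2 \sin{\left(t \right)} - e^{- x}

Derivation:
Substitute the ansatz u = A e^{- x} + B \sin{\left(t \right)} into the left-hand side.
Derivatives of the ansatz:
  u_xx = A e^{- x}
  u_xt = 0
  u_t = B \cos{\left(t \right)}
Term by term:
  3·u_xx = 3 A e^{- x}
  3·u_xt = 0
  -3·u_t = - 3 B \cos{\left(t \right)}
So the left-hand side equals
  3 A e^{- x} - 3 B \cos{\left(t \right)}
This must equal f(x, t) = 6 \cos{\left(t \right)} - 3 e^{- x} identically.
Matching coefficients of the independent functions:
  [e^{- x}]:  3 A = -3
  [\cos{\left(t \right)}]:  - 3 B = 6
Solving: A = -1, B = -2.
Check against the point condition:
  u(0, 0) = -1  ⟹  A = -1  ✓
Hence u(x, t) = - 2 \sin{\left(t \right)} - e^{- x}.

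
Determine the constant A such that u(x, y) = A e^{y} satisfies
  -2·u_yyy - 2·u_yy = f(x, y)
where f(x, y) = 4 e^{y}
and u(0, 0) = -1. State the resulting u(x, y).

Answer: u(x, y) = - e^{y}

Derivation:
Substitute the ansatz u = A e^{y} into the left-hand side.
Derivatives of the ansatz:
  u_yyy = A e^{y}
  u_yy = A e^{y}
Term by term:
  -2·u_yyy = - 2 A e^{y}
  -2·u_yy = - 2 A e^{y}
So the left-hand side equals
  - 4 A e^{y}
This must equal f(x, y) = 4 e^{y} identically.
Matching coefficients of the independent functions:
  [e^{y}]:  - 4 A = 4
Solving: A = -1.
Check against the point condition:
  u(0, 0) = -1  ⟹  A = -1  ✓
Hence u(x, y) = - e^{y}.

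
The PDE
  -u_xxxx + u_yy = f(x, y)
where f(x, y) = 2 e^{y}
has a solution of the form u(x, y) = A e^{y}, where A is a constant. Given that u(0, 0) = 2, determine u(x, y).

Substitute the ansatz u = A e^{y} into the left-hand side.
Derivatives of the ansatz:
  u_xxxx = 0
  u_yy = A e^{y}
Term by term:
  -u_xxxx = 0
  u_yy = A e^{y}
So the left-hand side equals
  A e^{y}
This must equal f(x, y) = 2 e^{y} identically.
Matching coefficients of the independent functions:
  [e^{y}]:  A = 2
Solving: A = 2.
Check against the point condition:
  u(0, 0) = 2  ⟹  A = 2  ✓
Hence u(x, y) = 2 e^{y}.

Answer: u(x, y) = 2 e^{y}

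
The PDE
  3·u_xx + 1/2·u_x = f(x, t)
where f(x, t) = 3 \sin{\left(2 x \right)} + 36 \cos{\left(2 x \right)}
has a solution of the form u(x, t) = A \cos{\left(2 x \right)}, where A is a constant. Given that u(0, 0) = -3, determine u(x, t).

Substitute the ansatz u = A \cos{\left(2 x \right)} into the left-hand side.
Derivatives of the ansatz:
  u_xx = - 4 A \cos{\left(2 x \right)}
  u_x = - 2 A \sin{\left(2 x \right)}
Term by term:
  3·u_xx = - 12 A \cos{\left(2 x \right)}
  1/2·u_x = - A \sin{\left(2 x \right)}
So the left-hand side equals
  - A \sin{\left(2 x \right)} - 12 A \cos{\left(2 x \right)}
This must equal f(x, t) = 3 \sin{\left(2 x \right)} + 36 \cos{\left(2 x \right)} identically.
Matching coefficients of the independent functions:
  [\sin{\left(2 x \right)}]:  - A = 3
  [\cos{\left(2 x \right)}]:  - 12 A = 36
Solving: A = -3.
Check against the point condition:
  u(0, 0) = -3  ⟹  A = -3  ✓
Hence u(x, t) = - 3 \cos{\left(2 x \right)}.

Answer: u(x, t) = - 3 \cos{\left(2 x \right)}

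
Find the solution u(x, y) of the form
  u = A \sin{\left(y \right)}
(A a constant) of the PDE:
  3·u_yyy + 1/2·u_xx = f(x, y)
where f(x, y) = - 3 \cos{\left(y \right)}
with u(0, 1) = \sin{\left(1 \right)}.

Answer: u(x, y) = \sin{\left(y \right)}

Derivation:
Substitute the ansatz u = A \sin{\left(y \right)} into the left-hand side.
Derivatives of the ansatz:
  u_yyy = - A \cos{\left(y \right)}
  u_xx = 0
Term by term:
  3·u_yyy = - 3 A \cos{\left(y \right)}
  1/2·u_xx = 0
So the left-hand side equals
  - 3 A \cos{\left(y \right)}
This must equal f(x, y) = - 3 \cos{\left(y \right)} identically.
Matching coefficients of the independent functions:
  [\cos{\left(y \right)}]:  - 3 A = -3
Solving: A = 1.
Check against the point condition:
  u(0, 1) = \sin{\left(1 \right)}  ⟹  A \sin{\left(1 \right)} = \sin{\left(1 \right)}  ✓
Hence u(x, y) = \sin{\left(y \right)}.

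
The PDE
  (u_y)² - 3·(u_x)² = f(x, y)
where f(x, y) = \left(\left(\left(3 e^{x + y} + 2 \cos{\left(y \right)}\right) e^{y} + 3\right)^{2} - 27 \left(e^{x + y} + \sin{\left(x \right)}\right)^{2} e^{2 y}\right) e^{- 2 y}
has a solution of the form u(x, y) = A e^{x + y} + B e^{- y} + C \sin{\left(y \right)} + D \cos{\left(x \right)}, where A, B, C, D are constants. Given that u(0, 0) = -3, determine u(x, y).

Substitute the ansatz u = A e^{x + y} + B e^{- y} + C \sin{\left(y \right)} + D \cos{\left(x \right)} into the left-hand side.
Derivatives of the ansatz:
  u_y = A e^{x} e^{y} - B e^{- y} + C \cos{\left(y \right)}
  u_x = A e^{x} e^{y} - D \sin{\left(x \right)}
Term by term:
  (u_y)² = A^{2} e^{2 x} e^{2 y} - 2 A B e^{x} + 2 A C e^{x} e^{y} \cos{\left(y \right)} + B^{2} e^{- 2 y} - 2 B C e^{- y} \cos{\left(y \right)} + C^{2} \cos^{2}{\left(y \right)}
  -3·(u_x)² = - 3 A^{2} e^{2 x} e^{2 y} + 6 A D e^{x} e^{y} \sin{\left(x \right)} - 3 D^{2} \sin^{2}{\left(x \right)}
So the left-hand side equals
  - 2 A^{2} e^{2 x} e^{2 y} - 2 A B e^{x} + 2 A C e^{x} e^{y} \cos{\left(y \right)} + 6 A D e^{x} e^{y} \sin{\left(x \right)} + B^{2} e^{- 2 y} - 2 B C e^{- y} \cos{\left(y \right)} + C^{2} \cos^{2}{\left(y \right)} - 3 D^{2} \sin^{2}{\left(x \right)}
This must equal f(x, y) identically; expanded, f = - 18 e^{2 x} e^{2 y} - 54 e^{x} e^{y} \sin{\left(x \right)} + 12 e^{x} e^{y} \cos{\left(y \right)} + 18 e^{x} - 27 \sin^{2}{\left(x \right)} + 4 \cos^{2}{\left(y \right)} + 12 e^{- y} \cos{\left(y \right)} + 9 e^{- 2 y}.
Matching coefficients of the independent functions:
  [e^{2 x} e^{2 y}]:  - 2 A^{2} = -18
  [e^{- y} \cos{\left(y \right)}]:  - 2 B C = 12
  [e^{x} e^{y} \sin{\left(x \right)}]:  6 A D = -54
  [e^{x} e^{y} \cos{\left(y \right)}]:  2 A C = 12
  [e^{x}]:  - 2 A B = 18
  [e^{- 2 y}]:  B^{2} = 9
  [\sin^{2}{\left(x \right)}]:  - 3 D^{2} = -27
  [\cos^{2}{\left(y \right)}]:  C^{2} = 4
These equations allow (A, B, C, D) = (-3, 3, -2, 3) or (3, -3, 2, -3).
Impose the point condition(s):
  u(0, 0) = -3  ⟹  A + B + D = -3
Only A = 3, B = -3, C = 2, D = -3 satisfies everything.
Hence u(x, y) = 3 e^{x + y} + 2 \sin{\left(y \right)} - 3 \cos{\left(x \right)} - 3 e^{- y}.

Answer: u(x, y) = 3 e^{x + y} + 2 \sin{\left(y \right)} - 3 \cos{\left(x \right)} - 3 e^{- y}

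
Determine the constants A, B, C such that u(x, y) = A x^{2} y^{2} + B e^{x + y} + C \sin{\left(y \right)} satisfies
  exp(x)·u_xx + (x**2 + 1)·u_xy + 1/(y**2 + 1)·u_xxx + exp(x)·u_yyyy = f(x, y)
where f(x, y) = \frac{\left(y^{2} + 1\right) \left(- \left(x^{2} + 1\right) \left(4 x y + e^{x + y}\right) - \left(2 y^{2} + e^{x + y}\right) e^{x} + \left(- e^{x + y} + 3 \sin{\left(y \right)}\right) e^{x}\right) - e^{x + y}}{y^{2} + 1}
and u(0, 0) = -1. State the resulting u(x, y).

Substitute the ansatz u = A x^{2} y^{2} + B e^{x + y} + C \sin{\left(y \right)} into the left-hand side.
Derivatives of the ansatz:
  u_xx = 2 A y^{2} + B e^{x} e^{y}
  u_xy = 4 A x y + B e^{x} e^{y}
  u_xxx = B e^{x} e^{y}
  u_yyyy = B e^{x} e^{y} + C \sin{\left(y \right)}
Term by term:
  exp(x)·u_xx = 2 A y^{2} e^{x} + B e^{2 x} e^{y}
  (x**2 + 1)·u_xy = 4 A x^{3} y + 4 A x y + B x^{2} e^{x} e^{y} + B e^{x} e^{y}
  1/(y**2 + 1)·u_xxx = \frac{B e^{x} e^{y}}{y^{2} + 1}
  exp(x)·u_yyyy = B e^{2 x} e^{y} + C e^{x} \sin{\left(y \right)}
So the left-hand side equals
  4 A x^{3} y + 4 A x y + 2 A y^{2} e^{x} + B x^{2} e^{x} e^{y} + 2 B e^{2 x} e^{y} + B e^{x} e^{y} + \frac{B e^{x} e^{y}}{y^{2} + 1} + C e^{x} \sin{\left(y \right)}
This must equal f(x, y) identically; expanded, f = - 4 x^{3} y - x^{2} e^{x} e^{y} - 4 x y - 2 y^{2} e^{x} - 2 e^{2 x} e^{y} - e^{x} e^{y} + 3 e^{x} \sin{\left(y \right)} - \frac{e^{x} e^{y}}{y^{2} + 1}.
Matching coefficients of the independent functions:
  [x y, x^{3} y]:  4 A = -4
  [y^{2} e^{x}]:  2 A = -2
  [e^{x} e^{y}, x^{2} e^{x} e^{y}, \frac{e^{x} e^{y}}{y^{2} + 1}]:  B = -1
  [e^{x} \sin{\left(y \right)}]:  C = 3
  [e^{2 x} e^{y}]:  2 B = -2
Solving: A = -1, B = -1, C = 3.
Check against the point condition:
  u(0, 0) = -1  ⟹  B = -1  ✓
Hence u(x, y) = - x^{2} y^{2} - e^{x + y} + 3 \sin{\left(y \right)}.

Answer: u(x, y) = - x^{2} y^{2} - e^{x + y} + 3 \sin{\left(y \right)}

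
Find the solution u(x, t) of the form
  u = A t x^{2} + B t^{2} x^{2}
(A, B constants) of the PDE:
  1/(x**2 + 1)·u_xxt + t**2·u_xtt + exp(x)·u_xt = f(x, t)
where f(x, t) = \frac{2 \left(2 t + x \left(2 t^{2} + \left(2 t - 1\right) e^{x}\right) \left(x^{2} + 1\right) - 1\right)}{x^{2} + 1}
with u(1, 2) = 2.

Substitute the ansatz u = A t x^{2} + B t^{2} x^{2} into the left-hand side.
Derivatives of the ansatz:
  u_xxt = 2 A + 4 B t
  u_xtt = 4 B x
  u_xt = 2 A x + 4 B t x
Term by term:
  1/(x**2 + 1)·u_xxt = \frac{2 A}{x^{2} + 1} + \frac{4 B t}{x^{2} + 1}
  t**2·u_xtt = 4 B t^{2} x
  exp(x)·u_xt = 2 A x e^{x} + 4 B t x e^{x}
So the left-hand side equals
  2 A x e^{x} + \frac{2 A}{x^{2} + 1} + 4 B t^{2} x + 4 B t x e^{x} + \frac{4 B t}{x^{2} + 1}
This must equal f(x, t) identically; expanded, f = 4 t^{2} x + 4 t x e^{x} + \frac{4 t}{x^{2} + 1} - 2 x e^{x} - \frac{2}{x^{2} + 1}.
Matching coefficients of the independent functions:
  [\frac{t}{x^{2} + 1}, t^{2} x, t x e^{x}]:  4 B = 4
  [x e^{x}, \frac{1}{x^{2} + 1}]:  2 A = -2
Solving: A = -1, B = 1.
Check against the point condition:
  u(1, 2) = 2  ⟹  2 A + 4 B = 2  ✓
Hence u(x, t) = t^{2} x^{2} - t x^{2}.

Answer: u(x, t) = t^{2} x^{2} - t x^{2}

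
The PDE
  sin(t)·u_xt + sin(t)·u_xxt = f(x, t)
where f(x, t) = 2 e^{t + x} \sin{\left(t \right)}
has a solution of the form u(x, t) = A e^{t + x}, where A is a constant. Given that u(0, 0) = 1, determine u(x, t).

Answer: u(x, t) = e^{t + x}

Derivation:
Substitute the ansatz u = A e^{t + x} into the left-hand side.
Derivatives of the ansatz:
  u_xt = A e^{t} e^{x}
  u_xxt = A e^{t} e^{x}
Term by term:
  sin(t)·u_xt = A e^{t} e^{x} \sin{\left(t \right)}
  sin(t)·u_xxt = A e^{t} e^{x} \sin{\left(t \right)}
So the left-hand side equals
  2 A e^{t} e^{x} \sin{\left(t \right)}
This must equal f(x, t) identically; expanded, f = 2 e^{t} e^{x} \sin{\left(t \right)}.
Matching coefficients of the independent functions:
  [e^{t} e^{x} \sin{\left(t \right)}]:  2 A = 2
Solving: A = 1.
Check against the point condition:
  u(0, 0) = 1  ⟹  A = 1  ✓
Hence u(x, t) = e^{t + x}.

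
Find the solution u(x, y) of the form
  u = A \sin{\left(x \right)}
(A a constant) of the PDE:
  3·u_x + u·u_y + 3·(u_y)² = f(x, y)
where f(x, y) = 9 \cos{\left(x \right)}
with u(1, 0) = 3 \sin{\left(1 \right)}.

Substitute the ansatz u = A \sin{\left(x \right)} into the left-hand side.
Derivatives of the ansatz:
  u_x = A \cos{\left(x \right)}
  u_y = 0
Term by term:
  3·u_x = 3 A \cos{\left(x \right)}
  u·u_y = 0
  3·(u_y)² = 0
So the left-hand side equals
  3 A \cos{\left(x \right)}
This must equal f(x, y) = 9 \cos{\left(x \right)} identically.
Matching coefficients of the independent functions:
  [\cos{\left(x \right)}]:  3 A = 9
Solving: A = 3.
Check against the point condition:
  u(1, 0) = 3 \sin{\left(1 \right)}  ⟹  A \sin{\left(1 \right)} = 3 \sin{\left(1 \right)}  ✓
Hence u(x, y) = 3 \sin{\left(x \right)}.

Answer: u(x, y) = 3 \sin{\left(x \right)}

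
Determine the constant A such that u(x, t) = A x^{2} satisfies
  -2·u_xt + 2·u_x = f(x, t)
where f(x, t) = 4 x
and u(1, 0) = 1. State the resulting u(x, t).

Substitute the ansatz u = A x^{2} into the left-hand side.
Derivatives of the ansatz:
  u_xt = 0
  u_x = 2 A x
Term by term:
  -2·u_xt = 0
  2·u_x = 4 A x
So the left-hand side equals
  4 A x
This must equal f(x, t) = 4 x identically.
Matching coefficients of the independent functions:
  [x]:  4 A = 4
Solving: A = 1.
Check against the point condition:
  u(1, 0) = 1  ⟹  A = 1  ✓
Hence u(x, t) = x^{2}.

Answer: u(x, t) = x^{2}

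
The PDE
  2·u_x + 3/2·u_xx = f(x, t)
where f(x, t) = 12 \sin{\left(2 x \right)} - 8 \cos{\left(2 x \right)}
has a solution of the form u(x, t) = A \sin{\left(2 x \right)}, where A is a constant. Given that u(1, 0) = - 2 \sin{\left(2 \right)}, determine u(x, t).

Substitute the ansatz u = A \sin{\left(2 x \right)} into the left-hand side.
Derivatives of the ansatz:
  u_x = 2 A \cos{\left(2 x \right)}
  u_xx = - 4 A \sin{\left(2 x \right)}
Term by term:
  2·u_x = 4 A \cos{\left(2 x \right)}
  3/2·u_xx = - 6 A \sin{\left(2 x \right)}
So the left-hand side equals
  - 6 A \sin{\left(2 x \right)} + 4 A \cos{\left(2 x \right)}
This must equal f(x, t) = 12 \sin{\left(2 x \right)} - 8 \cos{\left(2 x \right)} identically.
Matching coefficients of the independent functions:
  [\sin{\left(2 x \right)}]:  - 6 A = 12
  [\cos{\left(2 x \right)}]:  4 A = -8
Solving: A = -2.
Check against the point condition:
  u(1, 0) = - 2 \sin{\left(2 \right)}  ⟹  A \sin{\left(2 \right)} = - 2 \sin{\left(2 \right)}  ✓
Hence u(x, t) = - 2 \sin{\left(2 x \right)}.

Answer: u(x, t) = - 2 \sin{\left(2 x \right)}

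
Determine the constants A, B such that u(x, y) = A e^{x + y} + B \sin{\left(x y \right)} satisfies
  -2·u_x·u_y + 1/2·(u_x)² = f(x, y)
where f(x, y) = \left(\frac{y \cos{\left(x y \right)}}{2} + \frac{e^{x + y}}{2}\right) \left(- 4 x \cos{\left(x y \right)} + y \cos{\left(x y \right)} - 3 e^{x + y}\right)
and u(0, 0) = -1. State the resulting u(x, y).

Substitute the ansatz u = A e^{x + y} + B \sin{\left(x y \right)} into the left-hand side.
Derivatives of the ansatz:
  u_x = A e^{x} e^{y} + B y \cos{\left(x y \right)}
  u_y = A e^{x} e^{y} + B x \cos{\left(x y \right)}
Term by term:
  -2·u_x·u_y = - 2 A^{2} e^{2 x} e^{2 y} - 2 A B x e^{x} e^{y} \cos{\left(x y \right)} - 2 A B y e^{x} e^{y} \cos{\left(x y \right)} - 2 B^{2} x y \cos^{2}{\left(x y \right)}
  1/2·(u_x)² = \frac{A^{2} e^{2 x} e^{2 y}}{2} + A B y e^{x} e^{y} \cos{\left(x y \right)} + \frac{B^{2} y^{2} \cos^{2}{\left(x y \right)}}{2}
So the left-hand side equals
  - \frac{3 A^{2} e^{2 x} e^{2 y}}{2} - 2 A B x e^{x} e^{y} \cos{\left(x y \right)} - A B y e^{x} e^{y} \cos{\left(x y \right)} - 2 B^{2} x y \cos^{2}{\left(x y \right)} + \frac{B^{2} y^{2} \cos^{2}{\left(x y \right)}}{2}
This must equal f(x, y) identically; expanded, f = - 2 x y \cos^{2}{\left(x y \right)} - 2 x e^{x} e^{y} \cos{\left(x y \right)} + \frac{y^{2} \cos^{2}{\left(x y \right)}}{2} - y e^{x} e^{y} \cos{\left(x y \right)} - \frac{3 e^{2 x} e^{2 y}}{2}.
Matching coefficients of the independent functions:
  [y^{2} \cos^{2}{\left(x y \right)}]:  \frac{B^{2}}{2} = \frac{1}{2}
  [e^{2 x} e^{2 y}]:  - \frac{3 A^{2}}{2} = - \frac{3}{2}
  [x y \cos^{2}{\left(x y \right)}]:  - 2 B^{2} = -2
  [x e^{x} e^{y} \cos{\left(x y \right)}]:  - 2 A B = -2
  [y e^{x} e^{y} \cos{\left(x y \right)}]:  - A B = -1
These equations allow (A, B) = (-1, -1) or (1, 1).
Impose the point condition(s):
  u(0, 0) = -1  ⟹  A = -1
Only A = -1, B = -1 satisfies everything.
Hence u(x, y) = - e^{x + y} - \sin{\left(x y \right)}.

Answer: u(x, y) = - e^{x + y} - \sin{\left(x y \right)}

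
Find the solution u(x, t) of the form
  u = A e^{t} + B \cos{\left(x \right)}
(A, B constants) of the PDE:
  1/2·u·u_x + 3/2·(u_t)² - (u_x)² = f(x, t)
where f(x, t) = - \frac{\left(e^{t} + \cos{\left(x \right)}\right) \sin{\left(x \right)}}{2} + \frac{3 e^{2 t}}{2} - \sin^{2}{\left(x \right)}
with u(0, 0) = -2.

Answer: u(x, t) = - e^{t} - \cos{\left(x \right)}

Derivation:
Substitute the ansatz u = A e^{t} + B \cos{\left(x \right)} into the left-hand side.
Derivatives of the ansatz:
  u_x = - B \sin{\left(x \right)}
  u_t = A e^{t}
Term by term:
  1/2·u·u_x = - \frac{A B e^{t} \sin{\left(x \right)}}{2} - \frac{B^{2} \sin{\left(x \right)} \cos{\left(x \right)}}{2}
  3/2·(u_t)² = \frac{3 A^{2} e^{2 t}}{2}
  -(u_x)² = - B^{2} \sin^{2}{\left(x \right)}
So the left-hand side equals
  \frac{3 A^{2} e^{2 t}}{2} - \frac{A B e^{t} \sin{\left(x \right)}}{2} - B^{2} \sin^{2}{\left(x \right)} - \frac{B^{2} \sin{\left(x \right)} \cos{\left(x \right)}}{2}
This must equal f(x, t) identically; expanded, f = \frac{3 e^{2 t}}{2} - \frac{e^{t} \sin{\left(x \right)}}{2} - \sin^{2}{\left(x \right)} - \frac{\sin{\left(x \right)} \cos{\left(x \right)}}{2}.
Matching coefficients of the independent functions:
  [e^{t} \sin{\left(x \right)}]:  - \frac{A B}{2} = - \frac{1}{2}
  [\sin{\left(x \right)} \cos{\left(x \right)}]:  - \frac{B^{2}}{2} = - \frac{1}{2}
  [e^{2 t}]:  \frac{3 A^{2}}{2} = \frac{3}{2}
  [\sin^{2}{\left(x \right)}]:  - B^{2} = -1
These equations allow (A, B) = (-1, -1) or (1, 1).
Impose the point condition(s):
  u(0, 0) = -2  ⟹  A + B = -2
Only A = -1, B = -1 satisfies everything.
Hence u(x, t) = - e^{t} - \cos{\left(x \right)}.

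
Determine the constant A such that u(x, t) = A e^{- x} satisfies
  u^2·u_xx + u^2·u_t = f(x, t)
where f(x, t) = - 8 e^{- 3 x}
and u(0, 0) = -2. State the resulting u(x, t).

Answer: u(x, t) = - 2 e^{- x}

Derivation:
Substitute the ansatz u = A e^{- x} into the left-hand side.
Derivatives of the ansatz:
  u_xx = A e^{- x}
  u_t = 0
Term by term:
  u^2·u_xx = A^{3} e^{- 3 x}
  u^2·u_t = 0
So the left-hand side equals
  A^{3} e^{- 3 x}
This must equal f(x, t) = - 8 e^{- 3 x} identically.
Matching coefficients of the independent functions:
  [e^{- 3 x}]:  A^{3} = -8
Solving: A = -2.
Check against the point condition:
  u(0, 0) = -2  ⟹  A = -2  ✓
Hence u(x, t) = - 2 e^{- x}.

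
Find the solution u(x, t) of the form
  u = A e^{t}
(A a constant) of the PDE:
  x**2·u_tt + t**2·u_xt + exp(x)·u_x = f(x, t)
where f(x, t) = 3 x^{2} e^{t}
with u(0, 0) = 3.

Substitute the ansatz u = A e^{t} into the left-hand side.
Derivatives of the ansatz:
  u_tt = A e^{t}
  u_xt = 0
  u_x = 0
Term by term:
  x**2·u_tt = A x^{2} e^{t}
  t**2·u_xt = 0
  exp(x)·u_x = 0
So the left-hand side equals
  A x^{2} e^{t}
This must equal f(x, t) = 3 x^{2} e^{t} identically.
Matching coefficients of the independent functions:
  [x^{2} e^{t}]:  A = 3
Solving: A = 3.
Check against the point condition:
  u(0, 0) = 3  ⟹  A = 3  ✓
Hence u(x, t) = 3 e^{t}.

Answer: u(x, t) = 3 e^{t}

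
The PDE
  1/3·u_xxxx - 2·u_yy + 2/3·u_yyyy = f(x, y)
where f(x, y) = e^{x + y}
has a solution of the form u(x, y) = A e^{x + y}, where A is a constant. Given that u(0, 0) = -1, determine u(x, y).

Answer: u(x, y) = - e^{x + y}

Derivation:
Substitute the ansatz u = A e^{x + y} into the left-hand side.
Derivatives of the ansatz:
  u_xxxx = A e^{x} e^{y}
  u_yy = A e^{x} e^{y}
  u_yyyy = A e^{x} e^{y}
Term by term:
  1/3·u_xxxx = \frac{A e^{x} e^{y}}{3}
  -2·u_yy = - 2 A e^{x} e^{y}
  2/3·u_yyyy = \frac{2 A e^{x} e^{y}}{3}
So the left-hand side equals
  - A e^{x} e^{y}
This must equal f(x, y) identically; expanded, f = e^{x} e^{y}.
Matching coefficients of the independent functions:
  [e^{x} e^{y}]:  - A = 1
Solving: A = -1.
Check against the point condition:
  u(0, 0) = -1  ⟹  A = -1  ✓
Hence u(x, y) = - e^{x + y}.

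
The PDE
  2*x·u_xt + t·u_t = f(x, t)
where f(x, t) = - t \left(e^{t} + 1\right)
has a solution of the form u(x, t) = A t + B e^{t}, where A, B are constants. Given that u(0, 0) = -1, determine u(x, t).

Substitute the ansatz u = A t + B e^{t} into the left-hand side.
Derivatives of the ansatz:
  u_xt = 0
  u_t = A + B e^{t}
Term by term:
  2*x·u_xt = 0
  t·u_t = A t + B t e^{t}
So the left-hand side equals
  A t + B t e^{t}
This must equal f(x, t) identically; expanded, f = - t e^{t} - t.
Matching coefficients of the independent functions:
  [t]:  A = -1
  [t e^{t}]:  B = -1
Solving: A = -1, B = -1.
Check against the point condition:
  u(0, 0) = -1  ⟹  B = -1  ✓
Hence u(x, t) = - t - e^{t}.

Answer: u(x, t) = - t - e^{t}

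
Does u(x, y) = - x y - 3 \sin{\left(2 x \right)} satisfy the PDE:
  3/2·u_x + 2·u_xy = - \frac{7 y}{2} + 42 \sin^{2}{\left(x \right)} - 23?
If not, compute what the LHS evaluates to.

Evaluate each term of the left-hand side for u = - x y - 3 \sin{\left(2 x \right)}.
Derivatives:
  u_x = - y - 6 \cos{\left(2 x \right)}
  u_xy = -1
Terms:
  3/2·u_x = - \frac{3 y}{2} - 9 \cos{\left(2 x \right)}
  2·u_xy = -2
Sum: LHS = - \frac{3 y}{2} + 18 \sin^{2}{\left(x \right)} - 11
Given right-hand side: - \frac{7 y}{2} + 42 \sin^{2}{\left(x \right)} - 23. Difference LHS − RHS = 2 y + 12 \cos{\left(2 x \right)} ≠ 0, so u is not a solution.

Answer: No, the LHS evaluates to - \frac{3 y}{2} + 18 \sin^{2}{\left(x \right)} - 11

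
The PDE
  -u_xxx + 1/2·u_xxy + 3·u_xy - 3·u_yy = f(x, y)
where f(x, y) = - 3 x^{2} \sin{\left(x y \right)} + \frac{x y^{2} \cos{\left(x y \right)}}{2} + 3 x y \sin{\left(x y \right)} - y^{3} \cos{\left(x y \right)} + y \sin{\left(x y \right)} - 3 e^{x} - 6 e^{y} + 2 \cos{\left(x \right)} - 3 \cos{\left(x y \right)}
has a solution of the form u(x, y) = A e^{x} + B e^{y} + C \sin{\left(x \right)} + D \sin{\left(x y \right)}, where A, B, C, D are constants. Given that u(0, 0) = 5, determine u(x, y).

Substitute the ansatz u = A e^{x} + B e^{y} + C \sin{\left(x \right)} + D \sin{\left(x y \right)} into the left-hand side.
Derivatives of the ansatz:
  u_xxx = A e^{x} - C \cos{\left(x \right)} - D y^{3} \cos{\left(x y \right)}
  u_xxy = - D x y^{2} \cos{\left(x y \right)} - 2 D y \sin{\left(x y \right)}
  u_xy = - D x y \sin{\left(x y \right)} + D \cos{\left(x y \right)}
  u_yy = B e^{y} - D x^{2} \sin{\left(x y \right)}
Term by term:
  -u_xxx = - A e^{x} + C \cos{\left(x \right)} + D y^{3} \cos{\left(x y \right)}
  1/2·u_xxy = - \frac{D x y^{2} \cos{\left(x y \right)}}{2} - D y \sin{\left(x y \right)}
  3·u_xy = - 3 D x y \sin{\left(x y \right)} + 3 D \cos{\left(x y \right)}
  -3·u_yy = - 3 B e^{y} + 3 D x^{2} \sin{\left(x y \right)}
So the left-hand side equals
  - A e^{x} - 3 B e^{y} + C \cos{\left(x \right)} + 3 D x^{2} \sin{\left(x y \right)} - \frac{D x y^{2} \cos{\left(x y \right)}}{2} - 3 D x y \sin{\left(x y \right)} + D y^{3} \cos{\left(x y \right)} - D y \sin{\left(x y \right)} + 3 D \cos{\left(x y \right)}
This must equal f(x, y) = - 3 x^{2} \sin{\left(x y \right)} + \frac{x y^{2} \cos{\left(x y \right)}}{2} + 3 x y \sin{\left(x y \right)} - y^{3} \cos{\left(x y \right)} + y \sin{\left(x y \right)} - 3 e^{x} - 6 e^{y} + 2 \cos{\left(x \right)} - 3 \cos{\left(x y \right)} identically.
Matching coefficients of the independent functions:
  [x^{2} \sin{\left(x y \right)}, \cos{\left(x y \right)}]:  3 D = -3
  [y \sin{\left(x y \right)}]:  - D = 1
  [y^{3} \cos{\left(x y \right)}]:  D = -1
  [x y \sin{\left(x y \right)}]:  - 3 D = 3
  [x y^{2} \cos{\left(x y \right)}]:  - \frac{D}{2} = \frac{1}{2}
  [e^{x}]:  - A = -3
  [e^{y}]:  - 3 B = -6
  [\cos{\left(x \right)}]:  C = 2
Solving: A = 3, B = 2, C = 2, D = -1.
Check against the point condition:
  u(0, 0) = 5  ⟹  A + B = 5  ✓
Hence u(x, y) = 3 e^{x} + 2 e^{y} + 2 \sin{\left(x \right)} - \sin{\left(x y \right)}.

Answer: u(x, y) = 3 e^{x} + 2 e^{y} + 2 \sin{\left(x \right)} - \sin{\left(x y \right)}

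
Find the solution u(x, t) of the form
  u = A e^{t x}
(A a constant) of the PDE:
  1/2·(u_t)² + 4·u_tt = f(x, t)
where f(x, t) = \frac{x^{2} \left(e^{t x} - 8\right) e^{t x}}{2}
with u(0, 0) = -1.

Substitute the ansatz u = A e^{t x} into the left-hand side.
Derivatives of the ansatz:
  u_t = A x e^{t x}
  u_tt = A x^{2} e^{t x}
Term by term:
  1/2·(u_t)² = \frac{A^{2} x^{2} e^{2 t x}}{2}
  4·u_tt = 4 A x^{2} e^{t x}
So the left-hand side equals
  \frac{A^{2} x^{2} e^{2 t x}}{2} + 4 A x^{2} e^{t x}
This must equal f(x, t) identically; expanded, f = \frac{x^{2} e^{2 t x}}{2} - 4 x^{2} e^{t x}.
Matching coefficients of the independent functions:
  [x^{2} e^{t x}]:  4 A = -4
  [x^{2} e^{2 t x}]:  \frac{A^{2}}{2} = \frac{1}{2}
Solving: A = -1.
Check against the point condition:
  u(0, 0) = -1  ⟹  A = -1  ✓
Hence u(x, t) = - e^{t x}.

Answer: u(x, t) = - e^{t x}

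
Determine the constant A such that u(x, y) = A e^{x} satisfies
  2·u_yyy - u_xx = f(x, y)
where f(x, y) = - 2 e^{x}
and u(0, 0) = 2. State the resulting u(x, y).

Substitute the ansatz u = A e^{x} into the left-hand side.
Derivatives of the ansatz:
  u_yyy = 0
  u_xx = A e^{x}
Term by term:
  2·u_yyy = 0
  -u_xx = - A e^{x}
So the left-hand side equals
  - A e^{x}
This must equal f(x, y) = - 2 e^{x} identically.
Matching coefficients of the independent functions:
  [e^{x}]:  - A = -2
Solving: A = 2.
Check against the point condition:
  u(0, 0) = 2  ⟹  A = 2  ✓
Hence u(x, y) = 2 e^{x}.

Answer: u(x, y) = 2 e^{x}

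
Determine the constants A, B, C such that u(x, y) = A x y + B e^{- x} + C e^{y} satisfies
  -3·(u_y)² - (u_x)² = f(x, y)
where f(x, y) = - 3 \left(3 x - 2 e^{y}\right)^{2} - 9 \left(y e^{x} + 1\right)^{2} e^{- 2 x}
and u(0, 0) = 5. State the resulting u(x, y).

Substitute the ansatz u = A x y + B e^{- x} + C e^{y} into the left-hand side.
Derivatives of the ansatz:
  u_y = A x + C e^{y}
  u_x = A y - B e^{- x}
Term by term:
  -3·(u_y)² = - 3 A^{2} x^{2} - 6 A C x e^{y} - 3 C^{2} e^{2 y}
  -(u_x)² = - A^{2} y^{2} + 2 A B y e^{- x} - B^{2} e^{- 2 x}
So the left-hand side equals
  - 3 A^{2} x^{2} - A^{2} y^{2} + 2 A B y e^{- x} - 6 A C x e^{y} - B^{2} e^{- 2 x} - 3 C^{2} e^{2 y}
This must equal f(x, y) identically; expanded, f = - 27 x^{2} + 36 x e^{y} - 9 y^{2} - 18 y e^{- x} - 12 e^{2 y} - 9 e^{- 2 x}.
Matching coefficients of the independent functions:
  [x^{2}]:  - 3 A^{2} = -27
  [y^{2}]:  - A^{2} = -9
  [x e^{y}]:  - 6 A C = 36
  [y e^{- x}]:  2 A B = -18
  [e^{- 2 x}]:  - B^{2} = -9
  [e^{2 y}]:  - 3 C^{2} = -12
These equations allow (A, B, C) = (-3, 3, 2) or (3, -3, -2).
Impose the point condition(s):
  u(0, 0) = 5  ⟹  B + C = 5
Only A = -3, B = 3, C = 2 satisfies everything.
Hence u(x, y) = - 3 x y + 2 e^{y} + 3 e^{- x}.

Answer: u(x, y) = - 3 x y + 2 e^{y} + 3 e^{- x}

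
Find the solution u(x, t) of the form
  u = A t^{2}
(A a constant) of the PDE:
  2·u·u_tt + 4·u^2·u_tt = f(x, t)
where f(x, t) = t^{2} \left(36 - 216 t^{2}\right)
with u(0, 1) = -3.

Substitute the ansatz u = A t^{2} into the left-hand side.
Derivatives of the ansatz:
  u_tt = 2 A
Term by term:
  2·u·u_tt = 4 A^{2} t^{2}
  4·u^2·u_tt = 8 A^{3} t^{4}
So the left-hand side equals
  8 A^{3} t^{4} + 4 A^{2} t^{2}
This must equal f(x, t) identically; expanded, f = - 216 t^{4} + 36 t^{2}.
Matching coefficients of the independent functions:
  [t^{2}]:  4 A^{2} = 36
  [t^{4}]:  8 A^{3} = -216
Solving: A = -3.
Check against the point condition:
  u(0, 1) = -3  ⟹  A = -3  ✓
Hence u(x, t) = - 3 t^{2}.

Answer: u(x, t) = - 3 t^{2}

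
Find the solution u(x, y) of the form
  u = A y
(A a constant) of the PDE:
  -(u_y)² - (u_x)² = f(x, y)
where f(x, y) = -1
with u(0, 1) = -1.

Answer: u(x, y) = - y

Derivation:
Substitute the ansatz u = A y into the left-hand side.
Derivatives of the ansatz:
  u_y = A
  u_x = 0
Term by term:
  -(u_y)² = - A^{2}
  -(u_x)² = 0
So the left-hand side equals
  - A^{2}
This must equal f(x, y) = -1 identically.
Matching coefficients of the independent functions:
  [constant term]:  - A^{2} = -1
These equations allow (A) = (-1) or (1).
Impose the point condition(s):
  u(0, 1) = -1  ⟹  A = -1
Only A = -1 satisfies everything.
Hence u(x, y) = - y.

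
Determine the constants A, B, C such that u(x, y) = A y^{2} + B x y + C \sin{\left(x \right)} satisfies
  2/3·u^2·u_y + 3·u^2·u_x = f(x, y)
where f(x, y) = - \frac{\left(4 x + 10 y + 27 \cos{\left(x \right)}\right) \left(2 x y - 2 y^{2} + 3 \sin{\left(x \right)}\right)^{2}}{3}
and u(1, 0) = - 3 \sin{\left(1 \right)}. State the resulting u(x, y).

Substitute the ansatz u = A y^{2} + B x y + C \sin{\left(x \right)} into the left-hand side.
Derivatives of the ansatz:
  u_y = 2 A y + B x
  u_x = B y + C \cos{\left(x \right)}
Term by term:
  2/3·u^2·u_y = \frac{4 A^{3} y^{5}}{3} + \frac{10 A^{2} B x y^{4}}{3} + \frac{8 A^{2} C y^{3} \sin{\left(x \right)}}{3} + \frac{8 A B^{2} x^{2} y^{3}}{3} + 4 A B C x y^{2} \sin{\left(x \right)} + \frac{4 A C^{2} y \sin^{2}{\left(x \right)}}{3} + \frac{2 B^{3} x^{3} y^{2}}{3} + \frac{4 B^{2} C x^{2} y \sin{\left(x \right)}}{3} + \frac{2 B C^{2} x \sin^{2}{\left(x \right)}}{3}
  3·u^2·u_x = 3 A^{2} B y^{5} + 3 A^{2} C y^{4} \cos{\left(x \right)} + 6 A B^{2} x y^{4} + 6 A B C x y^{3} \cos{\left(x \right)} + 6 A B C y^{3} \sin{\left(x \right)} + 6 A C^{2} y^{2} \sin{\left(x \right)} \cos{\left(x \right)} + 3 B^{3} x^{2} y^{3} + 3 B^{2} C x^{2} y^{2} \cos{\left(x \right)} + 6 B^{2} C x y^{2} \sin{\left(x \right)} + 6 B C^{2} x y \sin{\left(x \right)} \cos{\left(x \right)} + 3 B C^{2} y \sin^{2}{\left(x \right)} + 3 C^{3} \sin^{2}{\left(x \right)} \cos{\left(x \right)}
So the left-hand side equals
  \frac{4 A^{3} y^{5}}{3} + \frac{10 A^{2} B x y^{4}}{3} + 3 A^{2} B y^{5} + 3 A^{2} C y^{4} \cos{\left(x \right)} + \frac{8 A^{2} C y^{3} \sin{\left(x \right)}}{3} + \frac{8 A B^{2} x^{2} y^{3}}{3} + 6 A B^{2} x y^{4} + 6 A B C x y^{3} \cos{\left(x \right)} + 4 A B C x y^{2} \sin{\left(x \right)} + 6 A B C y^{3} \sin{\left(x \right)} + 6 A C^{2} y^{2} \sin{\left(x \right)} \cos{\left(x \right)} + \frac{4 A C^{2} y \sin^{2}{\left(x \right)}}{3} + \frac{2 B^{3} x^{3} y^{2}}{3} + 3 B^{3} x^{2} y^{3} + 3 B^{2} C x^{2} y^{2} \cos{\left(x \right)} + \frac{4 B^{2} C x^{2} y \sin{\left(x \right)}}{3} + 6 B^{2} C x y^{2} \sin{\left(x \right)} + 6 B C^{2} x y \sin{\left(x \right)} \cos{\left(x \right)} + \frac{2 B C^{2} x \sin^{2}{\left(x \right)}}{3} + 3 B C^{2} y \sin^{2}{\left(x \right)} + 3 C^{3} \sin^{2}{\left(x \right)} \cos{\left(x \right)}
This must equal f(x, y) identically; expanded, f = - \frac{16 x^{3} y^{2}}{3} - \frac{8 x^{2} y^{3}}{3} - 36 x^{2} y^{2} \cos{\left(x \right)} - 16 x^{2} y \sin{\left(x \right)} + \frac{64 x y^{4}}{3} + 72 x y^{3} \cos{\left(x \right)} - 24 x y^{2} \sin{\left(x \right)} - 108 x y \sin{\left(x \right)} \cos{\left(x \right)} - 12 x \sin^{2}{\left(x \right)} - \frac{40 y^{5}}{3} - 36 y^{4} \cos{\left(x \right)} + 40 y^{3} \sin{\left(x \right)} + 108 y^{2} \sin{\left(x \right)} \cos{\left(x \right)} - 30 y \sin^{2}{\left(x \right)} - 81 \sin^{2}{\left(x \right)} \cos{\left(x \right)}.
Matching coefficients of the independent functions:
(each divided by its leading coefficient; functions giving the same equation are listed together)
  [y^{5}]:  A^{3} + \frac{9 A^{2} B}{4} + 10 = 0
  [x y^{4}]:  A^{2} B + \frac{9 A B^{2}}{5} - \frac{32}{5} = 0
  [x \sin^{2}{\left(x \right)}, x y \sin{\left(x \right)} \cos{\left(x \right)}]:  B C^{2} + 18 = 0
  [x^{2} y^{3}]:  A B^{2} + \frac{9 B^{3}}{8} + 1 = 0
  [x^{3} y^{2}]:  B^{3} + 8 = 0
  [y \sin^{2}{\left(x \right)}]:  A C^{2} + \frac{9 B C^{2}}{4} + \frac{45}{2} = 0
  [y^{3} \sin{\left(x \right)}]:  A^{2} C + \frac{9 A B C}{4} - 15 = 0
  [y^{4} \cos{\left(x \right)}]:  A^{2} C + 12 = 0
  [\sin^{2}{\left(x \right)} \cos{\left(x \right)}]:  C^{3} + 27 = 0
  [x y^{2} \sin{\left(x \right)}]:  A B C + \frac{3 B^{2} C}{2} + 6 = 0
  [x y^{3} \cos{\left(x \right)}]:  A B C - 12 = 0
  [x^{2} y \sin{\left(x \right)}, x^{2} y^{2} \cos{\left(x \right)}]:  B^{2} C + 12 = 0
  [y^{2} \sin{\left(x \right)} \cos{\left(x \right)}]:  A C^{2} - 18 = 0
Solving: A = 2, B = -2, C = -3.
Check against the point condition:
  u(1, 0) = - 3 \sin{\left(1 \right)}  ⟹  C \sin{\left(1 \right)} = - 3 \sin{\left(1 \right)}  ✓
Hence u(x, y) = - 2 x y + 2 y^{2} - 3 \sin{\left(x \right)}.

Answer: u(x, y) = - 2 x y + 2 y^{2} - 3 \sin{\left(x \right)}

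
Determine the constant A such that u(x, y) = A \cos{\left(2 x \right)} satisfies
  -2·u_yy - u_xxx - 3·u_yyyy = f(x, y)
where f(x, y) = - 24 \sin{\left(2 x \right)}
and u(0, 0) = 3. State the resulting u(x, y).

Substitute the ansatz u = A \cos{\left(2 x \right)} into the left-hand side.
Derivatives of the ansatz:
  u_yy = 0
  u_xxx = 8 A \sin{\left(2 x \right)}
  u_yyyy = 0
Term by term:
  -2·u_yy = 0
  -u_xxx = - 8 A \sin{\left(2 x \right)}
  -3·u_yyyy = 0
So the left-hand side equals
  - 8 A \sin{\left(2 x \right)}
This must equal f(x, y) = - 24 \sin{\left(2 x \right)} identically.
Matching coefficients of the independent functions:
  [\sin{\left(2 x \right)}]:  - 8 A = -24
Solving: A = 3.
Check against the point condition:
  u(0, 0) = 3  ⟹  A = 3  ✓
Hence u(x, y) = 3 \cos{\left(2 x \right)}.

Answer: u(x, y) = 3 \cos{\left(2 x \right)}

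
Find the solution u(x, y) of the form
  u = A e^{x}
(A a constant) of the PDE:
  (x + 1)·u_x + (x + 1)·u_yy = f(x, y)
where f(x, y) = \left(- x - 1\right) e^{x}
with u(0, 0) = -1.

Substitute the ansatz u = A e^{x} into the left-hand side.
Derivatives of the ansatz:
  u_x = A e^{x}
  u_yy = 0
Term by term:
  (x + 1)·u_x = A x e^{x} + A e^{x}
  (x + 1)·u_yy = 0
So the left-hand side equals
  A x e^{x} + A e^{x}
This must equal f(x, y) identically; expanded, f = - x e^{x} - e^{x}.
Matching coefficients of the independent functions:
  [x e^{x}, e^{x}]:  A = -1
Solving: A = -1.
Check against the point condition:
  u(0, 0) = -1  ⟹  A = -1  ✓
Hence u(x, y) = - e^{x}.

Answer: u(x, y) = - e^{x}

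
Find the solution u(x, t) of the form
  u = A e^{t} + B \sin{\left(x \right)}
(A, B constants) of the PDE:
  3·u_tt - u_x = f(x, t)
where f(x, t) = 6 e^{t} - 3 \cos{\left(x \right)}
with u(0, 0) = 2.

Substitute the ansatz u = A e^{t} + B \sin{\left(x \right)} into the left-hand side.
Derivatives of the ansatz:
  u_tt = A e^{t}
  u_x = B \cos{\left(x \right)}
Term by term:
  3·u_tt = 3 A e^{t}
  -u_x = - B \cos{\left(x \right)}
So the left-hand side equals
  3 A e^{t} - B \cos{\left(x \right)}
This must equal f(x, t) = 6 e^{t} - 3 \cos{\left(x \right)} identically.
Matching coefficients of the independent functions:
  [e^{t}]:  3 A = 6
  [\cos{\left(x \right)}]:  - B = -3
Solving: A = 2, B = 3.
Check against the point condition:
  u(0, 0) = 2  ⟹  A = 2  ✓
Hence u(x, t) = 2 e^{t} + 3 \sin{\left(x \right)}.

Answer: u(x, t) = 2 e^{t} + 3 \sin{\left(x \right)}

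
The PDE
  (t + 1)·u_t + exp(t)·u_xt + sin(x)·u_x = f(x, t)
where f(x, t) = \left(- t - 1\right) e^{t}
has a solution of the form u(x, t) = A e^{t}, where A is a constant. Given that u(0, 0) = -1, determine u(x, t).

Substitute the ansatz u = A e^{t} into the left-hand side.
Derivatives of the ansatz:
  u_t = A e^{t}
  u_xt = 0
  u_x = 0
Term by term:
  (t + 1)·u_t = A t e^{t} + A e^{t}
  exp(t)·u_xt = 0
  sin(x)·u_x = 0
So the left-hand side equals
  A t e^{t} + A e^{t}
This must equal f(x, t) identically; expanded, f = - t e^{t} - e^{t}.
Matching coefficients of the independent functions:
  [t e^{t}, e^{t}]:  A = -1
Solving: A = -1.
Check against the point condition:
  u(0, 0) = -1  ⟹  A = -1  ✓
Hence u(x, t) = - e^{t}.

Answer: u(x, t) = - e^{t}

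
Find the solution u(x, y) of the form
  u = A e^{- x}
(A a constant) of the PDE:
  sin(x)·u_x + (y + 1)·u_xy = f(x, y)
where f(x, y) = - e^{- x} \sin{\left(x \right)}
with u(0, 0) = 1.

Answer: u(x, y) = e^{- x}

Derivation:
Substitute the ansatz u = A e^{- x} into the left-hand side.
Derivatives of the ansatz:
  u_x = - A e^{- x}
  u_xy = 0
Term by term:
  sin(x)·u_x = - A e^{- x} \sin{\left(x \right)}
  (y + 1)·u_xy = 0
So the left-hand side equals
  - A e^{- x} \sin{\left(x \right)}
This must equal f(x, y) = - e^{- x} \sin{\left(x \right)} identically.
Matching coefficients of the independent functions:
  [e^{- x} \sin{\left(x \right)}]:  - A = -1
Solving: A = 1.
Check against the point condition:
  u(0, 0) = 1  ⟹  A = 1  ✓
Hence u(x, y) = e^{- x}.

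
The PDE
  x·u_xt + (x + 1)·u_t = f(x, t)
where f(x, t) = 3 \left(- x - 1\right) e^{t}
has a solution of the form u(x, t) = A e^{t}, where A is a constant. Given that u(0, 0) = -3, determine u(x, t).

Substitute the ansatz u = A e^{t} into the left-hand side.
Derivatives of the ansatz:
  u_xt = 0
  u_t = A e^{t}
Term by term:
  x·u_xt = 0
  (x + 1)·u_t = A x e^{t} + A e^{t}
So the left-hand side equals
  A x e^{t} + A e^{t}
This must equal f(x, t) identically; expanded, f = - 3 x e^{t} - 3 e^{t}.
Matching coefficients of the independent functions:
  [x e^{t}, e^{t}]:  A = -3
Solving: A = -3.
Check against the point condition:
  u(0, 0) = -3  ⟹  A = -3  ✓
Hence u(x, t) = - 3 e^{t}.

Answer: u(x, t) = - 3 e^{t}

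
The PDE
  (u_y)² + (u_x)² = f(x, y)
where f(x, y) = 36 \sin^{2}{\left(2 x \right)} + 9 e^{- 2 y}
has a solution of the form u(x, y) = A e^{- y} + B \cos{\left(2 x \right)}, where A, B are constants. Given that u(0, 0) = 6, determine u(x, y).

Substitute the ansatz u = A e^{- y} + B \cos{\left(2 x \right)} into the left-hand side.
Derivatives of the ansatz:
  u_y = - A e^{- y}
  u_x = - 2 B \sin{\left(2 x \right)}
Term by term:
  (u_y)² = A^{2} e^{- 2 y}
  (u_x)² = 4 B^{2} \sin^{2}{\left(2 x \right)}
So the left-hand side equals
  A^{2} e^{- 2 y} + 4 B^{2} \sin^{2}{\left(2 x \right)}
This must equal f(x, y) = 36 \sin^{2}{\left(2 x \right)} + 9 e^{- 2 y} identically.
Matching coefficients of the independent functions:
  [e^{- 2 y}]:  A^{2} = 9
  [\sin^{2}{\left(2 x \right)}]:  4 B^{2} = 36
These equations allow (A, B) = (-3, -3) or (-3, 3) or (3, -3) or (3, 3).
Impose the point condition(s):
  u(0, 0) = 6  ⟹  A + B = 6
Only A = 3, B = 3 satisfies everything.
Hence u(x, y) = 3 \cos{\left(2 x \right)} + 3 e^{- y}.

Answer: u(x, y) = 3 \cos{\left(2 x \right)} + 3 e^{- y}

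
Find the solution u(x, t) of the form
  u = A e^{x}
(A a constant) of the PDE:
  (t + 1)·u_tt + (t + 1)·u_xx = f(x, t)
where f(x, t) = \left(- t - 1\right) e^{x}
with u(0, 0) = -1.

Substitute the ansatz u = A e^{x} into the left-hand side.
Derivatives of the ansatz:
  u_tt = 0
  u_xx = A e^{x}
Term by term:
  (t + 1)·u_tt = 0
  (t + 1)·u_xx = A t e^{x} + A e^{x}
So the left-hand side equals
  A t e^{x} + A e^{x}
This must equal f(x, t) identically; expanded, f = - t e^{x} - e^{x}.
Matching coefficients of the independent functions:
  [t e^{x}, e^{x}]:  A = -1
Solving: A = -1.
Check against the point condition:
  u(0, 0) = -1  ⟹  A = -1  ✓
Hence u(x, t) = - e^{x}.

Answer: u(x, t) = - e^{x}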